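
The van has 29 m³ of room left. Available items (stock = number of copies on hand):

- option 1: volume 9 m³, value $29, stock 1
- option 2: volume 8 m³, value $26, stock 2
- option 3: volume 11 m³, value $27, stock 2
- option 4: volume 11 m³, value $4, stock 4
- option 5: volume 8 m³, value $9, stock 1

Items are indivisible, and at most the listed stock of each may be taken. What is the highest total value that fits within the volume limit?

$82

Top feasible selections:
- 1×option 1 + 1×option 2 + 1×option 3: volume 28, value 82
- 1×option 1 + 2×option 2: volume 25, value 81
- 2×option 2 + 1×option 3: volume 27, value 79
- 1×option 1 + 1×option 3 + 1×option 5: volume 28, value 65
Best: $82.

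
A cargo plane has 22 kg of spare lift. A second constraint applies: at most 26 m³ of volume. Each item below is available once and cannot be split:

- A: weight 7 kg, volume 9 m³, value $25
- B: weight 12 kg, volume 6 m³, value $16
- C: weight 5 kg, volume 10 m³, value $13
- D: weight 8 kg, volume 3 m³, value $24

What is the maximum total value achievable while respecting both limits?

Feasible sets respecting both limits:
- A+C+D: weight 20, volume 22, value 62
- A+D: weight 15, volume 12, value 49
- A+B: weight 19, volume 15, value 41
- B+D: weight 20, volume 9, value 40
Best: $62.

$62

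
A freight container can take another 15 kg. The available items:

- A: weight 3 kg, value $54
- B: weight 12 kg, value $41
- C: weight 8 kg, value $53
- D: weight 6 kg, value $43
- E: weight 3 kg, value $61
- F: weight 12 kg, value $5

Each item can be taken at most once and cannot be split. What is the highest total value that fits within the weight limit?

$168

Check high-value combinations within 15 kg:
- A+C+E: weight 3+8+3=14, value 54+53+61=168
- A+D+E: weight 3+6+3=12, value 54+43+61=158
- A+E: weight 3+3=6, value 54+61=115
- C+E: weight 8+3=11, value 53+61=114
Best: $168.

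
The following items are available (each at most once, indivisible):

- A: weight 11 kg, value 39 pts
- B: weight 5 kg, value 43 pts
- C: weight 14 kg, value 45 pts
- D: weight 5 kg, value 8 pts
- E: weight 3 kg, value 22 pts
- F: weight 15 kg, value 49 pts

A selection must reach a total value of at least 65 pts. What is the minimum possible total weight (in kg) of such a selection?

8

Subsets with value ≥ 65, sorted by total weight:
- B+E: weight 8, value 65
- B+D+E: weight 13, value 73
- A+B: weight 16, value 82
Minimum weight: 8 kg.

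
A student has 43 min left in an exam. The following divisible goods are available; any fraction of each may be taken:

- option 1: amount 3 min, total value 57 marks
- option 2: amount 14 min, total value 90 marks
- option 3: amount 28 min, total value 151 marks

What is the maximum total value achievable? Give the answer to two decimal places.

Take in order of value per unit:
- option 1 (57/3 per unit): all 3 → value 57, running total 57.00
- option 2 (90/14 per unit): all 14 → value 90, running total 147.00
- option 3 (151/28 per unit): 26 of 28 → value 26×151/28 = 140.2143, running total 287.21
Total 287.21.

287.21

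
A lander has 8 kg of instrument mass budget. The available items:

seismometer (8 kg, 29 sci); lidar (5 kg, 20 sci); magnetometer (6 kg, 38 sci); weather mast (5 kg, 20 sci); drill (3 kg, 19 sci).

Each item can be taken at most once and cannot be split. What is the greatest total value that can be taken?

39 sci

Check high-value combinations within 8 kg:
- lidar+drill: mass 5+3=8, value 20+19=39
- weather mast+drill: mass 5+3=8, value 20+19=39
- magnetometer: mass 6, value 38
- seismometer: mass 8, value 29
Best: 39 sci.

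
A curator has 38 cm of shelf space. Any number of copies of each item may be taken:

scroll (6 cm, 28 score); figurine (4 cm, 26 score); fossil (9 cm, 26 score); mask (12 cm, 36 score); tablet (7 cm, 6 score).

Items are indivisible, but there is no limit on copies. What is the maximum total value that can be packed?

236 score

Best value-per-unit is figurine at 26/4; filling with it alone gives 9×26 = 234.
Optimal mix: 1×scroll + 8×figurine → length 38, value 236.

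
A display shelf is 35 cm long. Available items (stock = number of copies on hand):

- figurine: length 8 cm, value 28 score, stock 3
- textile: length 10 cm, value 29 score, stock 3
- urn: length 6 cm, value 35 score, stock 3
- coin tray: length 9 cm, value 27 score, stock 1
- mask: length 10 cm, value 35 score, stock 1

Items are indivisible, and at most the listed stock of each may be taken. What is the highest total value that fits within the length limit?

161 score

Best selections within length 35 and stock limits:
- 2×figurine + 3×urn: length 34, value 161
- 1×figurine + 3×urn + 1×coin tray: length 35, value 160
- 3×urn + 1×mask: length 28, value 140
Best: 161 score.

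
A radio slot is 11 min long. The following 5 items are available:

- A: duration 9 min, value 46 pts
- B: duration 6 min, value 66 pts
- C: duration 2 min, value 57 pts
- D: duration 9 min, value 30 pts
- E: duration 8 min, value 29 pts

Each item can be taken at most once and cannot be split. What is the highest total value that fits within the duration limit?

123 pts

Check high-value combinations within 11 min:
- B+C: duration 6+2=8, value 66+57=123
- A+C: duration 9+2=11, value 46+57=103
- C+D: duration 2+9=11, value 57+30=87
Best: 123 pts.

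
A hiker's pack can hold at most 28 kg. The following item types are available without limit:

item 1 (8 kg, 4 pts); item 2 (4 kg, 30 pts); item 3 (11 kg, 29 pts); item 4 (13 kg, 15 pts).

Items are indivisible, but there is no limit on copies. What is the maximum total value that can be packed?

210 pts

Best value-per-unit is item 2 at 30/4, and filling with it alone uses weight 7×4=28. No mix of the others beats 7×30 = 210.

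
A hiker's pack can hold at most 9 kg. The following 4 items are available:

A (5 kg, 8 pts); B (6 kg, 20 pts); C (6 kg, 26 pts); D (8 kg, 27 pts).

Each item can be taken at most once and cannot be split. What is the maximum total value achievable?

27 pts

Check high-value combinations within 9 kg:
- D: weight 8, value 27
- C: weight 6, value 26
- B: weight 6, value 20
Best: 27 pts.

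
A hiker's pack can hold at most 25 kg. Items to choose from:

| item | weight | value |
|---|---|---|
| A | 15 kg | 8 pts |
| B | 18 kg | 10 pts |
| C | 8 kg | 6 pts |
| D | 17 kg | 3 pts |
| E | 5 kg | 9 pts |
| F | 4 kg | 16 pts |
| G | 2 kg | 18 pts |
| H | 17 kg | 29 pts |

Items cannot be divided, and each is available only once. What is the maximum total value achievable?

63 pts

Check high-value combinations within 25 kg:
- F+G+H: weight 4+2+17=23, value 16+18+29=63
- E+G+H: weight 5+2+17=24, value 9+18+29=56
- C+E+F+G: weight 8+5+4+2=19, value 6+9+16+18=49
- G+H: weight 2+17=19, value 18+29=47
Best: 63 pts.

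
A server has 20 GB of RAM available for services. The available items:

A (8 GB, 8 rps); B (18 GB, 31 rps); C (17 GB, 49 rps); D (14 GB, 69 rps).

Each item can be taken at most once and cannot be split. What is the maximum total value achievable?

69 rps

Check high-value combinations within 20 GB:
- D: memory 14, value 69
- C: memory 17, value 49
- B: memory 18, value 31
- A: memory 8, value 8
Best: 69 rps.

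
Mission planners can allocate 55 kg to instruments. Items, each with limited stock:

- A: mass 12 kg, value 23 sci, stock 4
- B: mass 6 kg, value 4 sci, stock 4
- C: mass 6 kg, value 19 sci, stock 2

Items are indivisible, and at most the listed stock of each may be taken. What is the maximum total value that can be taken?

111 sci

Best selections within mass 55 and stock limits:
- 3×A + 1×B + 2×C: mass 54, value 111
- 4×A + 1×C: mass 54, value 111
- 3×A + 2×C: mass 48, value 107
Best: 111 sci.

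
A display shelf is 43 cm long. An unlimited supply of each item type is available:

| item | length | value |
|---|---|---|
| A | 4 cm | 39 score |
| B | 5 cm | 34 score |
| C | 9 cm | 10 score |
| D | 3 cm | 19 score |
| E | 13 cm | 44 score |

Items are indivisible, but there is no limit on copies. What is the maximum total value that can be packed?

409 score

Best value-per-unit is A at 39/4; filling with it alone gives 10×39 = 390.
Optimal mix: 10×A + 1×D → length 43, value 409.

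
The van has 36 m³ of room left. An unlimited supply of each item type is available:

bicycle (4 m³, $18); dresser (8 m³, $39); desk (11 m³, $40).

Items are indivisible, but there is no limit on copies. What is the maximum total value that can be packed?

Best value-per-unit is dresser at 39/8; filling with it alone gives 4×39 = 156.
Optimal mix: 1×bicycle + 4×dresser → volume 36, value 174.

$174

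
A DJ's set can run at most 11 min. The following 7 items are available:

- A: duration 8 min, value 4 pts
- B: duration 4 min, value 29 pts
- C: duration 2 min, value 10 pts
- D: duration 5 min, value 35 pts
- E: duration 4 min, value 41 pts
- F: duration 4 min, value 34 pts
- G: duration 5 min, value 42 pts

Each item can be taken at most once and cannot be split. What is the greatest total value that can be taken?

93 pts

This is a 0/1 knapsack; check combinations near the capacity.
- C+E+G: duration 2+4+5=11, value 10+41+42=93
- C+D+E: duration 2+5+4=11, value 10+35+41=86
- C+F+G: duration 2+4+5=11, value 10+34+42=86
- C+E+F: duration 2+4+4=10, value 10+41+34=85
- E+G: duration 4+5=9, value 41+42=83
Best: 93 pts.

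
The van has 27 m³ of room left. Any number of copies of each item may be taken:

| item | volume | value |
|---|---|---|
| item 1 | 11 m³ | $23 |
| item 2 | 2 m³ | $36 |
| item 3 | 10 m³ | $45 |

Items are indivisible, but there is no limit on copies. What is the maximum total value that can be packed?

$468

Best value-per-unit is item 2 at 36/2, and filling with it alone uses volume 13×2=26. No mix of the others beats 13×36 = 468.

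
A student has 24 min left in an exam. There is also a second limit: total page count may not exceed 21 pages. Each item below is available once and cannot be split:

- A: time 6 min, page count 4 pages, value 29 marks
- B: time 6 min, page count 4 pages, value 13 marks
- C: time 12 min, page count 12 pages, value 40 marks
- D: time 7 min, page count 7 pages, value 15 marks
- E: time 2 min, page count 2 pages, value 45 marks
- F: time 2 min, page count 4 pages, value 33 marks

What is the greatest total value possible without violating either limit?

Feasible sets respecting both limits:
- A+B+D+E+F: time 23, page count 21, value 135
- A+D+E+F: time 17, page count 17, value 122
- A+B+E+F: time 16, page count 14, value 120
Best: 135 marks.

135 marks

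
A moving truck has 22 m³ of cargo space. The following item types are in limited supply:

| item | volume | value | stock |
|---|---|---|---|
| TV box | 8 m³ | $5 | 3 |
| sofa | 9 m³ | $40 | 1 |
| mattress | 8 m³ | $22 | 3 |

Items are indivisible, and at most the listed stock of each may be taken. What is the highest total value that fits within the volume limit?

Top feasible selections:
- 1×sofa + 1×mattress: volume 17, value 62
- 1×TV box + 1×sofa: volume 17, value 45
Best: $62.

$62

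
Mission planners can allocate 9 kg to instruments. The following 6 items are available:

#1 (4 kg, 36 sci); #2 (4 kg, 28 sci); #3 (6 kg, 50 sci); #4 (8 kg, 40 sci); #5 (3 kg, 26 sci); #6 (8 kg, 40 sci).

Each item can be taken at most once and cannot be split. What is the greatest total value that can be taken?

76 sci

Check high-value combinations within 9 kg:
- #3+#5: mass 6+3=9, value 50+26=76
- #1+#2: mass 4+4=8, value 36+28=64
- #1+#5: mass 4+3=7, value 36+26=62
- #2+#5: mass 4+3=7, value 28+26=54
- #3: mass 6, value 50
Best: 76 sci.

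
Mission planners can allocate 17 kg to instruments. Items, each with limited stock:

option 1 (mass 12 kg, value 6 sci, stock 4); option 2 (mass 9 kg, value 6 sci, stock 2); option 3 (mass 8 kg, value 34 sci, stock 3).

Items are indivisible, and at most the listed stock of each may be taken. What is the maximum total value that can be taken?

Best selections within mass 17 and stock limits:
- 2×option 3: mass 16, value 68
- 1×option 2 + 1×option 3: mass 17, value 40
- 1×option 3: mass 8, value 34
Best: 68 sci.

68 sci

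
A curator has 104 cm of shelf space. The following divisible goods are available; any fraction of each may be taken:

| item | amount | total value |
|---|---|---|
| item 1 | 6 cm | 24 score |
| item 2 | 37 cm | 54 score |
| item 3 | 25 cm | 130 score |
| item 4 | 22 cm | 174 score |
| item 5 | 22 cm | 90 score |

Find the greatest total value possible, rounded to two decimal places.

Take in order of value per unit:
- item 4 (174/22 per unit): all 22 → value 174, running total 174.00
- item 3 (130/25 per unit): all 25 → value 130, running total 304.00
- item 5 (90/22 per unit): all 22 → value 90, running total 394.00
- item 1 (24/6 per unit): all 6 → value 24, running total 418.00
- item 2 (54/37 per unit): 29 of 37 → value 29×54/37 = 42.3243, running total 460.32
Total 460.32.

460.32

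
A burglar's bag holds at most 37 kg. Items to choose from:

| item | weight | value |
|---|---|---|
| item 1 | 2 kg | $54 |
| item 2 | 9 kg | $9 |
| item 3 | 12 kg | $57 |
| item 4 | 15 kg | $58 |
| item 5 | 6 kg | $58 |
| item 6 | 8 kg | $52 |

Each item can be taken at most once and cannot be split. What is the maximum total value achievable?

This is a 0/1 knapsack; check combinations near the capacity.
- item 1+item 2+item 3+item 5+item 6: weight 2+9+12+6+8=37, value 54+9+57+58+52=230
- item 1+item 3+item 4+item 5: weight 2+12+15+6=35, value 54+57+58+58=227
- item 1+item 4+item 5+item 6: weight 2+15+6+8=31, value 54+58+58+52=222
Best: $230.

$230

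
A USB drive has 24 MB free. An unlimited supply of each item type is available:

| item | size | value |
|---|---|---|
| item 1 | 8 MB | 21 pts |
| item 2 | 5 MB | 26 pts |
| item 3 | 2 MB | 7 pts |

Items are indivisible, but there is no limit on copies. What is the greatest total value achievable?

Best value-per-unit is item 2 at 26/5; filling with it alone gives 4×26 = 104.
Optimal mix: 4×item 2 + 2×item 3 → size 24, value 118.

118 pts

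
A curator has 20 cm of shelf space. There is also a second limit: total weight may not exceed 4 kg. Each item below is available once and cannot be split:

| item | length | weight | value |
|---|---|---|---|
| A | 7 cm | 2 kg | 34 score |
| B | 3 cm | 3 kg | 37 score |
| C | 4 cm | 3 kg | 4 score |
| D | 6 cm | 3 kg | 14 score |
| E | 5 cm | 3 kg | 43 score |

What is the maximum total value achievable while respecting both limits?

43 score

Feasible sets respecting both limits:
- E: length 5, weight 3, value 43
- B: length 3, weight 3, value 37
- A: length 7, weight 2, value 34
Best: 43 score.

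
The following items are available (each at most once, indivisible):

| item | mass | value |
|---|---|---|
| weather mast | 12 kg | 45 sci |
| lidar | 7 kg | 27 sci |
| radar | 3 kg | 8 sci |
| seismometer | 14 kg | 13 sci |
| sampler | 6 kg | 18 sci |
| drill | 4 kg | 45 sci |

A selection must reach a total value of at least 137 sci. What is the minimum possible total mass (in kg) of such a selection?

Subsets with value ≥ 137, sorted by total mass:
- weather mast+lidar+radar+sampler+drill: mass 32, value 143
- weather mast+lidar+radar+seismometer+drill: mass 40, value 138
Minimum mass: 32 kg.

32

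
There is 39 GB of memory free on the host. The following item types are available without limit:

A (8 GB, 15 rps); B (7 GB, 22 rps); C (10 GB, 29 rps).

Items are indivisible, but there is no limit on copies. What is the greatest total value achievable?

117 rps

Best value-per-unit is B at 22/7; filling with it alone gives 5×22 = 110.
Optimal mix: 4×B + 1×C → memory 38, value 117.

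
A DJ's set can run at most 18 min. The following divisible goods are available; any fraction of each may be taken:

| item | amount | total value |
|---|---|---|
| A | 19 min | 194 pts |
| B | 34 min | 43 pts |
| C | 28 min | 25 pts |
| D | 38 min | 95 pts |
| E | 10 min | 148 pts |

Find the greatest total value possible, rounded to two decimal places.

Take in order of value per unit:
- E (148/10 per unit): all 10 → value 148, running total 148.00
- A (194/19 per unit): 8 of 19 → value 8×194/19 = 81.6842, running total 229.68
Total 229.68.

229.68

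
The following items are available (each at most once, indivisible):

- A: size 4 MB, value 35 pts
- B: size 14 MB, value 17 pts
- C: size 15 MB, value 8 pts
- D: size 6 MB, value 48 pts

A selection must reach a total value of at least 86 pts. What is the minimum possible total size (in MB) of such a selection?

Subsets with value ≥ 86, sorted by total size:
- A+B+D: size 24, value 100
- A+C+D: size 25, value 91
- A+B+C+D: size 39, value 108
Minimum size: 24 MB.

24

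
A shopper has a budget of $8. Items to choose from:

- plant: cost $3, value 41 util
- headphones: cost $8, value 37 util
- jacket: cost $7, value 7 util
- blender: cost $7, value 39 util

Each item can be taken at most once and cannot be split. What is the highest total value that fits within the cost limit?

41 util

This is a 0/1 knapsack; check combinations near the capacity.
- plant: cost 3, value 41
- blender: cost 7, value 39
- headphones: cost 8, value 37
- jacket: cost 7, value 7
Best: 41 util.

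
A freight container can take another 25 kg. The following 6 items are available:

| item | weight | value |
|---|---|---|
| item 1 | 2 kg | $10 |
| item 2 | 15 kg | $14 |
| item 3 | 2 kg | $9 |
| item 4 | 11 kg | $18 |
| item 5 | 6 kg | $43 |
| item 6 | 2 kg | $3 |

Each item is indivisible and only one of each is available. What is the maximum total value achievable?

$83

Check high-value combinations within 25 kg:
- item 1+item 3+item 4+item 5+item 6: weight 2+2+11+6+2=23, value 10+9+18+43+3=83
- item 1+item 3+item 4+item 5: weight 2+2+11+6=21, value 10+9+18+43=80
- item 1+item 2+item 3+item 5: weight 2+15+2+6=25, value 10+14+9+43=76
- item 1+item 4+item 5+item 6: weight 2+11+6+2=21, value 10+18+43+3=74
Best: $83.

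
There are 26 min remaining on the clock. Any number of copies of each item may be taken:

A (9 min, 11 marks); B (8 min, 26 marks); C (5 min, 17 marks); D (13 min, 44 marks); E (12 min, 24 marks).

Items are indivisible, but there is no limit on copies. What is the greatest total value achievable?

Best value-per-unit is C at 17/5; filling with it alone gives 5×17 = 85.
Optimal mix: 2×D → time 26, value 88.

88 marks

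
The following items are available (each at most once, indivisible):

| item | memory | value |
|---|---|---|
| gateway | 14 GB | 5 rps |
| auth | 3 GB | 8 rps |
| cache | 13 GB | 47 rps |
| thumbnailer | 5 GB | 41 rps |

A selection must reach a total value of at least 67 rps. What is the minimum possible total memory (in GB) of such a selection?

Subsets with value ≥ 67, sorted by total memory:
- cache+thumbnailer: memory 18, value 88
- auth+cache+thumbnailer: memory 21, value 96
- gateway+cache+thumbnailer: memory 32, value 93
Minimum memory: 18 GB.

18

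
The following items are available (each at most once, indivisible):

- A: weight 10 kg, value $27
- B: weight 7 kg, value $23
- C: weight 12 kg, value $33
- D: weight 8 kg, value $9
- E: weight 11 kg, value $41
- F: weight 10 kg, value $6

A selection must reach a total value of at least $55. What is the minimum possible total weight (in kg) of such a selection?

18

Subsets with value ≥ 55, sorted by total weight:
- B+E: weight 18, value 64
- B+C: weight 19, value 56
Minimum weight: 18 kg.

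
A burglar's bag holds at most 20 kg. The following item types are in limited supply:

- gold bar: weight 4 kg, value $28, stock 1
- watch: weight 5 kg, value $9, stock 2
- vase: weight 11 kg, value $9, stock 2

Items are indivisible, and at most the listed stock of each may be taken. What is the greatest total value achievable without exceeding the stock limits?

Top feasible selections:
- 1×gold bar + 2×watch: weight 14, value 46
- 1×gold bar + 1×watch + 1×vase: weight 20, value 46
- 1×gold bar + 1×watch: weight 9, value 37
Best: $46.

$46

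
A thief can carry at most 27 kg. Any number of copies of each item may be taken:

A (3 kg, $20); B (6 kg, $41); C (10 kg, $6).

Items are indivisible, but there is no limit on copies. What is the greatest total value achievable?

$184

Best value-per-unit is B at 41/6; filling with it alone gives 4×41 = 164.
Optimal mix: 1×A + 4×B → weight 27, value 184.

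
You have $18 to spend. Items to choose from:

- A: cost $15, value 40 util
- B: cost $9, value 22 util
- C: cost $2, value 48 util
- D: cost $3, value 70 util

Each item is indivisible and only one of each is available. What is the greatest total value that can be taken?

140 util

This is a 0/1 knapsack; check combinations near the capacity.
- B+C+D: cost 9+2+3=14, value 22+48+70=140
- C+D: cost 2+3=5, value 48+70=118
- A+D: cost 15+3=18, value 40+70=110
Best: 140 util.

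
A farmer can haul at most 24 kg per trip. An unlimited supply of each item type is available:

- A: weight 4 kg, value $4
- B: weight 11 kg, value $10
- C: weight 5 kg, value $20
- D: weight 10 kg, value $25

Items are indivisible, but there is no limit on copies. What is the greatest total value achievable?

Best value-per-unit is C at 20/5; filling with it alone gives 4×20 = 80.
Optimal mix: 1×A + 4×C → weight 24, value 84.

$84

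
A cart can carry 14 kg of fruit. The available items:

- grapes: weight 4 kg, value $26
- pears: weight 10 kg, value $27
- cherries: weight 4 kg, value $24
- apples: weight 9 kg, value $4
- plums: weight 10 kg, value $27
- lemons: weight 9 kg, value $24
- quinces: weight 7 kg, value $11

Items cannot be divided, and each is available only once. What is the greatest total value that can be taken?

Check high-value combinations within 14 kg:
- grapes+pears: weight 4+10=14, value 26+27=53
- grapes+plums: weight 4+10=14, value 26+27=53
- pears+cherries: weight 10+4=14, value 27+24=51
- cherries+plums: weight 4+10=14, value 24+27=51
- grapes+cherries: weight 4+4=8, value 26+24=50
Best: $53.

$53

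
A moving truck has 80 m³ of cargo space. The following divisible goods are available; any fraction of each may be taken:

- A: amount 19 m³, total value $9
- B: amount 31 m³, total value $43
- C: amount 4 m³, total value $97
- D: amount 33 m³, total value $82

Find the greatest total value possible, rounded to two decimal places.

Take in order of value per unit:
- C (97/4 per unit): all 4 → value 97, running total 97.00
- D (82/33 per unit): all 33 → value 82, running total 179.00
- B (43/31 per unit): all 31 → value 43, running total 222.00
- A (9/19 per unit): 12 of 19 → value 12×9/19 = 5.6842, running total 227.68
Total 227.68.

227.68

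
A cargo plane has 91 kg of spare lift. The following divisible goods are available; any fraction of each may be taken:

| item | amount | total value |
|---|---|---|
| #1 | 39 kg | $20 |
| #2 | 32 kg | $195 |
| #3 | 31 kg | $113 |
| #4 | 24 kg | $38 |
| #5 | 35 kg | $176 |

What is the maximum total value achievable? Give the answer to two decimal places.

Take in order of value per unit:
- #2 (195/32 per unit): all 32 → value 195, running total 195.00
- #5 (176/35 per unit): all 35 → value 176, running total 371.00
- #3 (113/31 per unit): 24 of 31 → value 24×113/31 = 87.4839, running total 458.48
Total 458.48.

458.48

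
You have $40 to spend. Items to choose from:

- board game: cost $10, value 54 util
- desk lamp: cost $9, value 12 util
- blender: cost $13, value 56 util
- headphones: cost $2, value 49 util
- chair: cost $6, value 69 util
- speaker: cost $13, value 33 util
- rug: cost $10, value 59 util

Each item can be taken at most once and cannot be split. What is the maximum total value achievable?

Check high-value combinations within $40:
- desk lamp+blender+headphones+chair+rug: cost 9+13+2+6+10=40, value 12+56+49+69+59=245
- board game+desk lamp+headphones+chair+rug: cost 10+9+2+6+10=37, value 54+12+49+69+59=243
- board game+desk lamp+blender+headphones+chair: cost 10+9+13+2+6=40, value 54+12+56+49+69=240
- board game+blender+chair+rug: cost 10+13+6+10=39, value 54+56+69+59=238
- blender+headphones+chair+rug: cost 13+2+6+10=31, value 56+49+69+59=233
Best: 245 util.

245 util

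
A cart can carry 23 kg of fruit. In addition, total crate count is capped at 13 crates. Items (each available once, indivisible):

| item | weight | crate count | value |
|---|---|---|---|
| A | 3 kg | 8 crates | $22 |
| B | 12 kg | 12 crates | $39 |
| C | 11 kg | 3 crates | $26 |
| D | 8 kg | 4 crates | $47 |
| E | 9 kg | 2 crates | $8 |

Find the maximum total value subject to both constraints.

Feasible sets respecting both limits:
- C+D: weight 19, crate count 7, value 73
- A+D: weight 11, crate count 12, value 69
- A+C+E: weight 23, crate count 13, value 56
- D+E: weight 17, crate count 6, value 55
Best: $73.

$73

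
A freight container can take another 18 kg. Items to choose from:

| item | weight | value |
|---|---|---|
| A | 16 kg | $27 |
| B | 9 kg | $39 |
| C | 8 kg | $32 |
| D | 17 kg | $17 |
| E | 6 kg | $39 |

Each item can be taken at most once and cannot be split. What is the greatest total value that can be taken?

$78

Check high-value combinations within 18 kg:
- B+E: weight 9+6=15, value 39+39=78
- C+E: weight 8+6=14, value 32+39=71
- B+C: weight 9+8=17, value 39+32=71
Best: $78.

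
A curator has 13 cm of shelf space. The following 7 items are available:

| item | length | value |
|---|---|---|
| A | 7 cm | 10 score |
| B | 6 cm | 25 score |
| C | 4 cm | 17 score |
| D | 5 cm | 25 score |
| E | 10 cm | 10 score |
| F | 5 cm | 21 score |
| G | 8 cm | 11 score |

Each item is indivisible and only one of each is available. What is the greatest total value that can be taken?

50 score

Check high-value combinations within 13 cm:
- B+D: length 6+5=11, value 25+25=50
- D+F: length 5+5=10, value 25+21=46
- B+F: length 6+5=11, value 25+21=46
Best: 50 score.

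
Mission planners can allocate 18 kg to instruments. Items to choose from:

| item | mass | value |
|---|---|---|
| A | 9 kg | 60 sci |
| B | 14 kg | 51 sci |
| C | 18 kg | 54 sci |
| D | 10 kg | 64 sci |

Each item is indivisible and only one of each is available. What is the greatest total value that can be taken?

Check high-value combinations within 18 kg:
- D: mass 10, value 64
- A: mass 9, value 60
- C: mass 18, value 54
- B: mass 14, value 51
Best: 64 sci.

64 sci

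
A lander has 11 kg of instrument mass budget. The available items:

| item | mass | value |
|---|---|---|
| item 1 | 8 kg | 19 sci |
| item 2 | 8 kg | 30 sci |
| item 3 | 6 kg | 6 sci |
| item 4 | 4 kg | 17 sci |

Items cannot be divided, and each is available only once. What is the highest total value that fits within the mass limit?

30 sci

Check high-value combinations within 11 kg:
- item 2: mass 8, value 30
- item 3+item 4: mass 6+4=10, value 6+17=23
- item 1: mass 8, value 19
Best: 30 sci.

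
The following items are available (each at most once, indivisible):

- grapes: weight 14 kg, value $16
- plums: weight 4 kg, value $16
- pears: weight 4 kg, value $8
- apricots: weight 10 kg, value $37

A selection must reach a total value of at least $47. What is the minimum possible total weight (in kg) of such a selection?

Subsets with value ≥ 47, sorted by total weight:
- plums+apricots: weight 14, value 53
- plums+pears+apricots: weight 18, value 61
- grapes+apricots: weight 24, value 53
- grapes+plums+apricots: weight 28, value 69
Minimum weight: 14 kg.

14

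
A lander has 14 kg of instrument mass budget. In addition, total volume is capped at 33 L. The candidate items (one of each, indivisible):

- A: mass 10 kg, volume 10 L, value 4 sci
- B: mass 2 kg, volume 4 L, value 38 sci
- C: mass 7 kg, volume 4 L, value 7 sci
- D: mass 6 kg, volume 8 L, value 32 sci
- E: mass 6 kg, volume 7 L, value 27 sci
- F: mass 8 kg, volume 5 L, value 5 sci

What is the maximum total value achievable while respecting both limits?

Feasible sets respecting both limits:
- B+D+E: mass 14, volume 19, value 97
- B+D: mass 8, volume 12, value 70
- B+E: mass 8, volume 11, value 65
Best: 97 sci.

97 sci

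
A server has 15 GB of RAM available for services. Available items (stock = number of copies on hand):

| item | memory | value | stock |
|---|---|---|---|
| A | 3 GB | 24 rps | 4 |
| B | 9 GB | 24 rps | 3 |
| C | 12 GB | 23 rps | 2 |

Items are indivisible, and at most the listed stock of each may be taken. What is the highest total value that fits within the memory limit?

96 rps

Top feasible selections:
- 4×A: memory 12, value 96
- 3×A: memory 9, value 72
- 2×A + 1×B: memory 15, value 72
Best: 96 rps.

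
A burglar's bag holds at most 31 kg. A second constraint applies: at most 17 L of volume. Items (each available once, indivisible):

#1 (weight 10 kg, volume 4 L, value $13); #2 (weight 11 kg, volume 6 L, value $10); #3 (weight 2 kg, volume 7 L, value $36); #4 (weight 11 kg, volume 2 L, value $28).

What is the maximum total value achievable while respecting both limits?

$77

Feasible sets respecting both limits:
- #1+#3+#4: weight 23, volume 13, value 77
- #2+#3+#4: weight 24, volume 15, value 74
- #3+#4: weight 13, volume 9, value 64
Best: $77.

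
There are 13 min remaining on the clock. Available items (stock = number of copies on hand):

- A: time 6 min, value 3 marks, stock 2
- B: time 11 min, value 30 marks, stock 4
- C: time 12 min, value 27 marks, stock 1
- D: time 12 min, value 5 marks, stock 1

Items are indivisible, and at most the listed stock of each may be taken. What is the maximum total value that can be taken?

Best selections within time 13 and stock limits:
- 1×B: time 11, value 30
- 1×C: time 12, value 27
Best: 30 marks.

30 marks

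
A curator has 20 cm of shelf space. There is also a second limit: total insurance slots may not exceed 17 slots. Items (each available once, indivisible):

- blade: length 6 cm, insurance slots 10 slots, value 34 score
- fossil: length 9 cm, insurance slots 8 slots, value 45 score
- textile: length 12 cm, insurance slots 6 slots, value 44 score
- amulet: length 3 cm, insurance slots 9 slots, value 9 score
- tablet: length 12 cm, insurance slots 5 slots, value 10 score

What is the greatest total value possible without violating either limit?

Feasible sets respecting both limits:
- blade+textile: length 18, insurance slots 16, value 78
- fossil+amulet: length 12, insurance slots 17, value 54
- textile+amulet: length 15, insurance slots 15, value 53
- fossil: length 9, insurance slots 8, value 45
Best: 78 score.

78 score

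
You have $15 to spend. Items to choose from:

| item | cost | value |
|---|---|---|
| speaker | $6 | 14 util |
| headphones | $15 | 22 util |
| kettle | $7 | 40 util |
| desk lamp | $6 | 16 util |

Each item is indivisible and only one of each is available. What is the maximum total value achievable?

This is a 0/1 knapsack; check combinations near the capacity.
- kettle+desk lamp: cost 7+6=13, value 40+16=56
- speaker+kettle: cost 6+7=13, value 14+40=54
- kettle: cost 7, value 40
- speaker+desk lamp: cost 6+6=12, value 14+16=30
Best: 56 util.

56 util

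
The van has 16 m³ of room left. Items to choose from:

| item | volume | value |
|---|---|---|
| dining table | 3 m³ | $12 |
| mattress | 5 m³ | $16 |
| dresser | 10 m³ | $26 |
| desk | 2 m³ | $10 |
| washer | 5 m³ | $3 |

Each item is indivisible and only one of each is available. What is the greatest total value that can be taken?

$48

Check high-value combinations within 16 m³:
- dining table+dresser+desk: volume 3+10+2=15, value 12+26+10=48
- mattress+dresser: volume 5+10=15, value 16+26=42
- dining table+mattress+desk+washer: volume 3+5+2+5=15, value 12+16+10+3=41
- dining table+mattress+desk: volume 3+5+2=10, value 12+16+10=38
Best: $48.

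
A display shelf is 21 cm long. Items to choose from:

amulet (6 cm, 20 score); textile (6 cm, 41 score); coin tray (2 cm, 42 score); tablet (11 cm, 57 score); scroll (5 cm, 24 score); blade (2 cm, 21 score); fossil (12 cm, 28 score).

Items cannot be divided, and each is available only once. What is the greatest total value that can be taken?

This is a 0/1 knapsack; check combinations near the capacity.
- textile+coin tray+tablet+blade: length 6+2+11+2=21, value 41+42+57+21=161
- amulet+textile+coin tray+scroll+blade: length 6+6+2+5+2=21, value 20+41+42+24+21=148
- coin tray+tablet+scroll+blade: length 2+11+5+2=20, value 42+57+24+21=144
- textile+coin tray+tablet: length 6+2+11=19, value 41+42+57=140
Best: 161 score.

161 score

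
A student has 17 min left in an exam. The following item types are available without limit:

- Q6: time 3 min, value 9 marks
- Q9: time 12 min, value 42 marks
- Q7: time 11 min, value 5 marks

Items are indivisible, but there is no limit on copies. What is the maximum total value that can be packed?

51 marks

Best value-per-unit is Q9 at 42/12; filling with it alone gives 1×42 = 42.
Optimal mix: 1×Q6 + 1×Q9 → time 15, value 51.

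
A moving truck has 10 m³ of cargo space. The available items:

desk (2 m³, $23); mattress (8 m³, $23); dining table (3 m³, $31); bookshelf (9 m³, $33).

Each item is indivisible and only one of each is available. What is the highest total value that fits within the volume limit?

This is a 0/1 knapsack; check combinations near the capacity.
- desk+dining table: volume 2+3=5, value 23+31=54
- desk+mattress: volume 2+8=10, value 23+23=46
- bookshelf: volume 9, value 33
Best: $54.

$54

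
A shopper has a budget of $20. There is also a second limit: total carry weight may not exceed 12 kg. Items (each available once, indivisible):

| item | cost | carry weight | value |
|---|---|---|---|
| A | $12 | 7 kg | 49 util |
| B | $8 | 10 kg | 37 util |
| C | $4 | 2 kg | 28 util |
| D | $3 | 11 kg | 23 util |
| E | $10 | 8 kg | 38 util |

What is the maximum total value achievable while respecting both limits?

Feasible sets respecting both limits:
- A+C: cost 16, carry weight 9, value 77
- C+E: cost 14, carry weight 10, value 66
- B+C: cost 12, carry weight 12, value 65
Best: 77 util.

77 util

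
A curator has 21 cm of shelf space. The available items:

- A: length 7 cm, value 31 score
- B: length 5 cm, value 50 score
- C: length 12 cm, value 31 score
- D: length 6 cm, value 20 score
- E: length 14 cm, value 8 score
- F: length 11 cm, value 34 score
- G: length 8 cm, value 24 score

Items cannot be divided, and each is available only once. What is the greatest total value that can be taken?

This is a 0/1 knapsack; check combinations near the capacity.
- A+B+G: length 7+5+8=20, value 31+50+24=105
- A+B+D: length 7+5+6=18, value 31+50+20=101
- B+D+G: length 5+6+8=19, value 50+20+24=94
Best: 105 score.

105 score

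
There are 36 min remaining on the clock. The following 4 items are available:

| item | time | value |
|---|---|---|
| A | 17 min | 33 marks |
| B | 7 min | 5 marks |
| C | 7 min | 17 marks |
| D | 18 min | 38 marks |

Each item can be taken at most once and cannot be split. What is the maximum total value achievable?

71 marks

Check high-value combinations within 36 min:
- A+D: time 17+18=35, value 33+38=71
- B+C+D: time 7+7+18=32, value 5+17+38=60
- C+D: time 7+18=25, value 17+38=55
- A+B+C: time 17+7+7=31, value 33+5+17=55
- A+C: time 17+7=24, value 33+17=50
Best: 71 marks.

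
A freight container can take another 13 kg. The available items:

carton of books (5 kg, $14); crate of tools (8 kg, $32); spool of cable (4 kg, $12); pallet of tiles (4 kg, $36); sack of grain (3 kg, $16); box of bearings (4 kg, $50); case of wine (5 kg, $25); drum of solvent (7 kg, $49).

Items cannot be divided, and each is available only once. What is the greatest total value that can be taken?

$111

Check high-value combinations within 13 kg:
- pallet of tiles+box of bearings+case of wine: weight 4+4+5=13, value 36+50+25=111
- pallet of tiles+sack of grain+box of bearings: weight 4+3+4=11, value 36+16+50=102
- carton of books+pallet of tiles+box of bearings: weight 5+4+4=13, value 14+36+50=100
- box of bearings+drum of solvent: weight 4+7=11, value 50+49=99
- spool of cable+pallet of tiles+box of bearings: weight 4+4+4=12, value 12+36+50=98
Best: $111.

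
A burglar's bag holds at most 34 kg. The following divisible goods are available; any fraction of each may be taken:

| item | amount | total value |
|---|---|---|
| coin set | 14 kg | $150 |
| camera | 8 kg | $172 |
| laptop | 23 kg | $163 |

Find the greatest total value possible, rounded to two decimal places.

407.04

Take in order of value per unit:
- camera (172/8 per unit): all 8 → value 172, running total 172.00
- coin set (150/14 per unit): all 14 → value 150, running total 322.00
- laptop (163/23 per unit): 12 of 23 → value 12×163/23 = 85.0435, running total 407.04
Total 407.04.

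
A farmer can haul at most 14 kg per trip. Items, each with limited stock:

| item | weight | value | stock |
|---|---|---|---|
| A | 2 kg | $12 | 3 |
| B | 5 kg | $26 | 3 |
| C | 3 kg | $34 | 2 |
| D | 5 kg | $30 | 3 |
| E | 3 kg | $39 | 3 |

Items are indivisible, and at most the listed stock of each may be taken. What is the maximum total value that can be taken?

$163

Best selections within weight 14 and stock limits:
- 1×A + 1×C + 3×E: weight 14, value 163
- 1×A + 2×C + 2×E: weight 14, value 158
- 1×C + 3×E: weight 12, value 151
- 1×D + 3×E: weight 14, value 147
Best: $163.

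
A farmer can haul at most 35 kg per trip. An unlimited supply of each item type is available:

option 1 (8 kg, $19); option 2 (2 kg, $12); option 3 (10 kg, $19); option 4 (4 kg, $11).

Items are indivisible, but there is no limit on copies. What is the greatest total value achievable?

$204

Best value-per-unit is option 2 at 12/2, and filling with it alone uses weight 17×2=34. No mix of the others beats 17×12 = 204.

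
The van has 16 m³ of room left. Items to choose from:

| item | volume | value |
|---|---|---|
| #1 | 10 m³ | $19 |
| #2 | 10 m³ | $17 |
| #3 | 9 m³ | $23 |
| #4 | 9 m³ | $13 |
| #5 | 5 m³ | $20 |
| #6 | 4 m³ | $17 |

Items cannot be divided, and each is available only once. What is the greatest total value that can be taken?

Check high-value combinations within 16 m³:
- #3+#5: volume 9+5=14, value 23+20=43
- #3+#6: volume 9+4=13, value 23+17=40
- #1+#5: volume 10+5=15, value 19+20=39
Best: $43.

$43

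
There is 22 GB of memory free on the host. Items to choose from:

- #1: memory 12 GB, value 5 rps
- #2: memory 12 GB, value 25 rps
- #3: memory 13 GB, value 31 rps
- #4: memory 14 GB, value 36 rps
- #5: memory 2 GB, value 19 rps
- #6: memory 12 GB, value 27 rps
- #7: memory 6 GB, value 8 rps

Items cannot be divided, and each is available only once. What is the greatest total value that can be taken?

63 rps

This is a 0/1 knapsack; check combinations near the capacity.
- #4+#5+#7: memory 14+2+6=22, value 36+19+8=63
- #3+#5+#7: memory 13+2+6=21, value 31+19+8=58
- #4+#5: memory 14+2=16, value 36+19=55
- #5+#6+#7: memory 2+12+6=20, value 19+27+8=54
- #2+#5+#7: memory 12+2+6=20, value 25+19+8=52
Best: 63 rps.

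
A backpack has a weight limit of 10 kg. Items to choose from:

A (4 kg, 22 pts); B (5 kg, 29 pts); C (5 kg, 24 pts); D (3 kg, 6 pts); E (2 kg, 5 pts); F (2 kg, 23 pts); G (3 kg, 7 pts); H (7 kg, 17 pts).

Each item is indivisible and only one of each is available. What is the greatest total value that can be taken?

This is a 0/1 knapsack; check combinations near the capacity.
- B+F+G: weight 5+2+3=10, value 29+23+7=59
- B+D+F: weight 5+3+2=10, value 29+6+23=58
- B+E+F: weight 5+2+2=9, value 29+5+23=57
- C+F+G: weight 5+2+3=10, value 24+23+7=54
Best: 59 pts.

59 pts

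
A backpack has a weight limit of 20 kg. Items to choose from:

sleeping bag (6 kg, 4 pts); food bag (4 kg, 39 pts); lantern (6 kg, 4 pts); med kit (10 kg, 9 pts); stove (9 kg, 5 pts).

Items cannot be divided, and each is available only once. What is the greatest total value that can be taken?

Check high-value combinations within 20 kg:
- sleeping bag+food bag+med kit: weight 6+4+10=20, value 4+39+9=52
- food bag+lantern+med kit: weight 4+6+10=20, value 39+4+9=52
- food bag+med kit: weight 4+10=14, value 39+9=48
- sleeping bag+food bag+stove: weight 6+4+9=19, value 4+39+5=48
Best: 52 pts.

52 pts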